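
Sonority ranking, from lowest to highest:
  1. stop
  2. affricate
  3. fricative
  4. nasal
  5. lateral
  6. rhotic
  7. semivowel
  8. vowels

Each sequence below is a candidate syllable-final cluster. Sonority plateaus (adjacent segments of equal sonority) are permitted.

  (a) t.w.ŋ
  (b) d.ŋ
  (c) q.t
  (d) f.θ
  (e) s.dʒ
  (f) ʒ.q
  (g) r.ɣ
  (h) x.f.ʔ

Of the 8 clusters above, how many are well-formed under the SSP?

(a) sonority 1-7-4: ill-formed.
(b) sonority 1-4: ill-formed.
(c) sonority 1-1: well-formed.
(d) sonority 3-3: well-formed.
(e) sonority 3-2: well-formed.
(f) sonority 3-1: well-formed.
(g) sonority 6-3: well-formed.
(h) sonority 3-3-1: well-formed.

6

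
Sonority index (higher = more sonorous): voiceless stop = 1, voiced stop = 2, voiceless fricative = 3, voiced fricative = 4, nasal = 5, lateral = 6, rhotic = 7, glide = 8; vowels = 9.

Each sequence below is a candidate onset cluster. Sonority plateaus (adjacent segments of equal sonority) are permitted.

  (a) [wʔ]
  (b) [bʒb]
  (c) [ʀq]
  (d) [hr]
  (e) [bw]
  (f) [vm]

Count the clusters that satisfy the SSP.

(a) sonority 8-1: ill-formed.
(b) sonority 2-4-2: ill-formed.
(c) sonority 7-1: ill-formed.
(d) sonority 3-7: well-formed.
(e) sonority 2-8: well-formed.
(f) sonority 4-5: well-formed.

3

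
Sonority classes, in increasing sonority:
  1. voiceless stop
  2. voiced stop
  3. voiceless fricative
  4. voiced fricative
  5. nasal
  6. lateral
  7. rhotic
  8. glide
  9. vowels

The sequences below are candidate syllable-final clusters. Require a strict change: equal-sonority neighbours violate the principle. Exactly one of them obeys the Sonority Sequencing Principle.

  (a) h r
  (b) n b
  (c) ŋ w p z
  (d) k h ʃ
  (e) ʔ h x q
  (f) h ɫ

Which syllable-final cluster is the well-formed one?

b

(a) sonority 3-7: ill-formed.
(b) sonority 5-2: well-formed.
(c) sonority 5-8-1-4: ill-formed.
(d) sonority 1-3-3: ill-formed.
(e) sonority 1-3-3-1: ill-formed.
(f) sonority 3-6: ill-formed.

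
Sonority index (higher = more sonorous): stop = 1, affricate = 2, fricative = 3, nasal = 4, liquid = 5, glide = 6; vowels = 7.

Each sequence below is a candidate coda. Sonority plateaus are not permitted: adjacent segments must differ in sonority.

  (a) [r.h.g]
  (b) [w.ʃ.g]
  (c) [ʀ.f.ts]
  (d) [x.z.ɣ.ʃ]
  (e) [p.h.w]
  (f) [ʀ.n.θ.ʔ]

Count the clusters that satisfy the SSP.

4

(a) [r.h.g]: profile 5-3-1 — obeys.
(b) [w.ʃ.g]: profile 6-3-1 — obeys.
(c) [ʀ.f.ts]: profile 5-3-2 — obeys.
(d) [x.z.ɣ.ʃ]: profile 3-3-3-3 — violates.
(e) [p.h.w]: profile 1-3-6 — violates.
(f) [ʀ.n.θ.ʔ]: profile 5-4-3-1 — obeys.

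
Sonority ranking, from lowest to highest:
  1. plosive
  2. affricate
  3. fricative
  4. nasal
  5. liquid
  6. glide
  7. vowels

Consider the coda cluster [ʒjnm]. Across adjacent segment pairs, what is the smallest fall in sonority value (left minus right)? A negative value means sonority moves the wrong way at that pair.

/ʒ/ — fricative, sonority 3.
/j/ — glide, sonority 6.
/n/ — nasal, sonority 4.
/m/ — nasal, sonority 4.
/ʒ/→/j/: change -3.
/j/→/n/: change +2.
/n/→/m/: change +0.
Minimum = -3.

-3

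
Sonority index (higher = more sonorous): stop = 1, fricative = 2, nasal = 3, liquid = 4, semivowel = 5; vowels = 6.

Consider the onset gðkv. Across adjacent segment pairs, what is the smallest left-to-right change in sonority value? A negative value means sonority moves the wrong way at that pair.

-1

/g/: stop = 1.
/ð/: fricative = 2.
/k/: stop = 1.
/v/: fricative = 2.
/g/→/ð/: change +1.
/ð/→/k/: change -1.
/k/→/v/: change +1.
Minimum = -1.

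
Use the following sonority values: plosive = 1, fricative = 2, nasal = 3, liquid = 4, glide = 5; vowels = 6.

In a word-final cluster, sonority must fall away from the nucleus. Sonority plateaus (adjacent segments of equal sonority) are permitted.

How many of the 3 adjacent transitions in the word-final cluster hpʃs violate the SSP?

1

/h/: fricative = 2.
/p/: plosive = 1.
/ʃ/: fricative = 2.
/s/: fricative = 2.
/h/→/p/: 2→1 (falls) — ok.
/p/→/ʃ/: 1→2 (does not fall) — violation.
/ʃ/→/s/: 2→2 (plateau, allowed) — ok.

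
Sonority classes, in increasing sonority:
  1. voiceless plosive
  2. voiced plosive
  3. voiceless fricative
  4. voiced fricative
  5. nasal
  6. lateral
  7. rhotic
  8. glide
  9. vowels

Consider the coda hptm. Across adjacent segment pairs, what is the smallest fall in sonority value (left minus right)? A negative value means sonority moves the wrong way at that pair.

/h/ is a voiceless fricative (sonority 3).
/p/ is a voiceless plosive (sonority 1).
/t/ is a voiceless plosive (sonority 1).
/m/ is a nasal (sonority 5).
/h/→/p/: change +2.
/p/→/t/: change +0.
/t/→/m/: change -4.
Minimum = -4.

-4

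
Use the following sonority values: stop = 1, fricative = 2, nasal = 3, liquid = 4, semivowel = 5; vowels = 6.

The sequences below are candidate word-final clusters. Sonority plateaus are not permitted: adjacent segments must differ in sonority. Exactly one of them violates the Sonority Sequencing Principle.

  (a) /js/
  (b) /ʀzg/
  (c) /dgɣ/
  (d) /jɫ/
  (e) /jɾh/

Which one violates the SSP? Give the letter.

(a) sonority 5-2: well-formed.
(b) sonority 4-2-1: well-formed.
(c) sonority 1-1-2: ill-formed.
(d) sonority 5-4: well-formed.
(e) sonority 5-4-2: well-formed.

c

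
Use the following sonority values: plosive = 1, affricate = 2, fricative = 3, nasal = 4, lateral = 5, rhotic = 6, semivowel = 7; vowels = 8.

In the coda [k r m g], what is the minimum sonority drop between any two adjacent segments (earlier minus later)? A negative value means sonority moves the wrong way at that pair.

-5

/k/ is a plosive (sonority 1).
/r/ is a rhotic (sonority 6).
/m/ is a nasal (sonority 4).
/g/ is a plosive (sonority 1).
/k/→/r/: change -5.
/r/→/m/: change +2.
/m/→/g/: change +3.
Minimum = -5.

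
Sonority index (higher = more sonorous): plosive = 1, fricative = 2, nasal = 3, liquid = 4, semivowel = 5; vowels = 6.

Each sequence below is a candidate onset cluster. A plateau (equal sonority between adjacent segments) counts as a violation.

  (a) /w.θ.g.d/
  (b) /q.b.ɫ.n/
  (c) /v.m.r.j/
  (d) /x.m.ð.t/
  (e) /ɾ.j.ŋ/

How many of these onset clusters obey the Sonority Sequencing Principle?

1

(a) /w.θ.g.d/: profile 5-2-1-1 — violates.
(b) /q.b.ɫ.n/: profile 1-1-4-3 — violates.
(c) /v.m.r.j/: profile 2-3-4-5 — obeys.
(d) /x.m.ð.t/: profile 2-3-2-1 — violates.
(e) /ɾ.j.ŋ/: profile 4-5-3 — violates.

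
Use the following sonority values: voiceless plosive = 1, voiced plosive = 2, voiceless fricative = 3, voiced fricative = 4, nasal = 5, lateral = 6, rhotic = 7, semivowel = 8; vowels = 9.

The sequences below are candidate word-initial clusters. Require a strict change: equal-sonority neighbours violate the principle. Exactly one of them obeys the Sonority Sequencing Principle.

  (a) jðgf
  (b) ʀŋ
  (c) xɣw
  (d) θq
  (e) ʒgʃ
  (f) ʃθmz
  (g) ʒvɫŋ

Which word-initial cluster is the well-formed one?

c

(a) 8-4-2-3 → violates
(b) 7-5 → violates
(c) 3-4-8 → obeys
(d) 3-1 → violates
(e) 4-2-3 → violates
(f) 3-3-5-4 → violates
(g) 4-4-6-5 → violates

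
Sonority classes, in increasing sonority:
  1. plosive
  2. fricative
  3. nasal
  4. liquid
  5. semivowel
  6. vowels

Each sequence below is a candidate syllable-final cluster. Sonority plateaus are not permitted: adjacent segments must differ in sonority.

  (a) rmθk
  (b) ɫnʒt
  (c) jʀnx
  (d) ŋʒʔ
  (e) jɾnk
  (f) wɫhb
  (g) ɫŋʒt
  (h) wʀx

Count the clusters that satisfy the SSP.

8

(a) rmθk: profile 4-3-2-1 — obeys.
(b) ɫnʒt: profile 4-3-2-1 — obeys.
(c) jʀnx: profile 5-4-3-2 — obeys.
(d) ŋʒʔ: profile 3-2-1 — obeys.
(e) jɾnk: profile 5-4-3-1 — obeys.
(f) wɫhb: profile 5-4-2-1 — obeys.
(g) ɫŋʒt: profile 4-3-2-1 — obeys.
(h) wʀx: profile 5-4-2 — obeys.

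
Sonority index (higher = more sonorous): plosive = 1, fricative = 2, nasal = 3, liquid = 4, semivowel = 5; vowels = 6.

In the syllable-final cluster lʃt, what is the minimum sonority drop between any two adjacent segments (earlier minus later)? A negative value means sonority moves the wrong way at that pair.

/l/ — liquid, sonority 4.
/ʃ/ — fricative, sonority 2.
/t/ — plosive, sonority 1.
/l/→/ʃ/: change +2.
/ʃ/→/t/: change +1.
Minimum = 1.

1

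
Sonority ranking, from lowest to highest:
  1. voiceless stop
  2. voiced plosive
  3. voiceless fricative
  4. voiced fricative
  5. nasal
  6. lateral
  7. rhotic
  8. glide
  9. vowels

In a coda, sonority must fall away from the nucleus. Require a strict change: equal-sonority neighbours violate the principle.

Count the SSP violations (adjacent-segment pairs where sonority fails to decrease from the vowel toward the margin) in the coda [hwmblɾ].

/h/ — voiceless fricative, sonority 3.
/w/ — glide, sonority 8.
/m/ — nasal, sonority 5.
/b/ — voiced plosive, sonority 2.
/l/ — lateral, sonority 6.
/ɾ/ — rhotic, sonority 7.
/h/→/w/: 3→8 (does not fall) — violation.
/w/→/m/: 8→5 (falls) — ok.
/m/→/b/: 5→2 (falls) — ok.
/b/→/l/: 2→6 (does not fall) — violation.
/l/→/ɾ/: 6→7 (does not fall) — violation.

3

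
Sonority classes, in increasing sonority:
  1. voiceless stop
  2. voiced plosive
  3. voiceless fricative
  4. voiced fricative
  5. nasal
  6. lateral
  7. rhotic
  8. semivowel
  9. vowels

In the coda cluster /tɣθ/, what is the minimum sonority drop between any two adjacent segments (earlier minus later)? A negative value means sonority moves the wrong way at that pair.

/t/ is a voiceless stop (sonority 1).
/ɣ/ is a voiced fricative (sonority 4).
/θ/ is a voiceless fricative (sonority 3).
/t/→/ɣ/: change -3.
/ɣ/→/θ/: change +1.
Minimum = -3.

-3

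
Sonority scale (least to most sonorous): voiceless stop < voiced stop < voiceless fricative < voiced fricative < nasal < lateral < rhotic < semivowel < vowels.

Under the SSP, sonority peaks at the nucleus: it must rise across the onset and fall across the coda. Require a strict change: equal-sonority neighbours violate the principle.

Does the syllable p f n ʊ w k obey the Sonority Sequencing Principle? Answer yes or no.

Onset: /p/ is a voiceless stop (sonority 1), /f/ is a voiceless fricative (sonority 3), /n/ is a nasal (sonority 5); then the nucleus /ʊ/ (sonority 9).
Onset profile 1-3-5-9 — rises to the nucleus.
Coda: /w/ is a semivowel (sonority 8), /k/ is a voiceless stop (sonority 1).
Coda profile 9-8-1 — falls from the nucleus.

yes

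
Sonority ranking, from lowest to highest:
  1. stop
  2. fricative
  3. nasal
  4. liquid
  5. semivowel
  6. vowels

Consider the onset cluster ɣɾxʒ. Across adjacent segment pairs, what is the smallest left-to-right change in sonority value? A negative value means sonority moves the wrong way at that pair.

-2

/ɣ/ — fricative, sonority 2.
/ɾ/ — liquid, sonority 4.
/x/ — fricative, sonority 2.
/ʒ/ — fricative, sonority 2.
/ɣ/→/ɾ/: change +2.
/ɾ/→/x/: change -2.
/x/→/ʒ/: change +0.
Minimum = -2.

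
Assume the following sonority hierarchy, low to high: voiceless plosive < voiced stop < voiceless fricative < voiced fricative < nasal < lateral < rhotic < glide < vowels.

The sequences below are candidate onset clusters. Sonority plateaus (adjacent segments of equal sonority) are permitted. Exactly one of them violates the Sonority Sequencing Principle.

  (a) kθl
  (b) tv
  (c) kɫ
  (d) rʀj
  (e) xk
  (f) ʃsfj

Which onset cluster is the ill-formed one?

e

(a) kθl: profile 1-3-6 — obeys.
(b) tv: profile 1-4 — obeys.
(c) kɫ: profile 1-6 — obeys.
(d) rʀj: profile 7-7-8 — obeys.
(e) xk: profile 3-1 — violates.
(f) ʃsfj: profile 3-3-3-8 — obeys.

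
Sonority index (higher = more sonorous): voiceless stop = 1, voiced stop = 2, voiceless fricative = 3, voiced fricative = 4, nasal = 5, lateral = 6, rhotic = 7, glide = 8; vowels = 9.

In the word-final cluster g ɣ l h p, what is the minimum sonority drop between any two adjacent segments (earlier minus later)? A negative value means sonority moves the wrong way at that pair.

/g/ — voiced stop, sonority 2.
/ɣ/ — voiced fricative, sonority 4.
/l/ — lateral, sonority 6.
/h/ — voiceless fricative, sonority 3.
/p/ — voiceless stop, sonority 1.
/g/→/ɣ/: change -2.
/ɣ/→/l/: change -2.
/l/→/h/: change +3.
/h/→/p/: change +2.
Minimum = -2.

-2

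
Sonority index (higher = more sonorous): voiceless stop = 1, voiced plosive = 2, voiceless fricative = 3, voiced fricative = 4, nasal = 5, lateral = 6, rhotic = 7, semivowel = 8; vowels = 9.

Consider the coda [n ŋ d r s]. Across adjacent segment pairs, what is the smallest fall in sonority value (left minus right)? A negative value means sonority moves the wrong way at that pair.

/n/ is a nasal (sonority 5).
/ŋ/ is a nasal (sonority 5).
/d/ is a voiced plosive (sonority 2).
/r/ is a rhotic (sonority 7).
/s/ is a voiceless fricative (sonority 3).
/n/→/ŋ/: change +0.
/ŋ/→/d/: change +3.
/d/→/r/: change -5.
/r/→/s/: change +4.
Minimum = -5.

-5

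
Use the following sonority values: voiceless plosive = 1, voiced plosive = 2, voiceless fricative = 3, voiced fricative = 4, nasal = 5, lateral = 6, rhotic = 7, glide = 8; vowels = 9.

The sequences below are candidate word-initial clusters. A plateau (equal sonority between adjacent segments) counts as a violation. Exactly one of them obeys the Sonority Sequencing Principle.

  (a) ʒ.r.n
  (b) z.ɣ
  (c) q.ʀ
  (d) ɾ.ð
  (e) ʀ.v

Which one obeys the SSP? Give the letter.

(a) ʒ.r.n: profile 4-7-5 — violates.
(b) z.ɣ: profile 4-4 — violates.
(c) q.ʀ: profile 1-7 — obeys.
(d) ɾ.ð: profile 7-4 — violates.
(e) ʀ.v: profile 7-4 — violates.

c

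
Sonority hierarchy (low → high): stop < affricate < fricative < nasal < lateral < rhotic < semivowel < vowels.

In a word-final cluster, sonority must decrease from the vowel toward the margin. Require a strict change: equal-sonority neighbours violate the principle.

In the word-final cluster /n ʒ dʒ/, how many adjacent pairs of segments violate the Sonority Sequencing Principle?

0

/n/: nasal = 4.
/ʒ/: fricative = 3.
/dʒ/: affricate = 2.
/n/→/ʒ/: 4→3 (falls) — ok.
/ʒ/→/dʒ/: 3→2 (falls) — ok.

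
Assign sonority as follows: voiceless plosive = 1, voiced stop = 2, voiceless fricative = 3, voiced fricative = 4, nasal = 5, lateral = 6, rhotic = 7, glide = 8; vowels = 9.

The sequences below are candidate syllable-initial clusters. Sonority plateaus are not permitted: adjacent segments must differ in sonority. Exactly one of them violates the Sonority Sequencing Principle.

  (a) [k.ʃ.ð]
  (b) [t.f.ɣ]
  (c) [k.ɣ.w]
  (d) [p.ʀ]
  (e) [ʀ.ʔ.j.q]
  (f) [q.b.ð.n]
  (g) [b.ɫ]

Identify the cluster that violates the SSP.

e

(a) [k.ʃ.ð]: profile 1-3-4 — obeys.
(b) [t.f.ɣ]: profile 1-3-4 — obeys.
(c) [k.ɣ.w]: profile 1-4-8 — obeys.
(d) [p.ʀ]: profile 1-7 — obeys.
(e) [ʀ.ʔ.j.q]: profile 7-1-8-1 — violates.
(f) [q.b.ð.n]: profile 1-2-4-5 — obeys.
(g) [b.ɫ]: profile 2-6 — obeys.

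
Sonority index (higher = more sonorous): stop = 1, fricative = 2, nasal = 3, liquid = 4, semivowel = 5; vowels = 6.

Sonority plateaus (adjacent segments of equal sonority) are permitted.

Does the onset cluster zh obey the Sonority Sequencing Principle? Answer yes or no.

yes

/z/ — fricative, sonority 2.
/h/ — fricative, sonority 2.
The profile 2-2 is non-decreasing (plateaus allowed), so the onset cluster satisfies the SSP.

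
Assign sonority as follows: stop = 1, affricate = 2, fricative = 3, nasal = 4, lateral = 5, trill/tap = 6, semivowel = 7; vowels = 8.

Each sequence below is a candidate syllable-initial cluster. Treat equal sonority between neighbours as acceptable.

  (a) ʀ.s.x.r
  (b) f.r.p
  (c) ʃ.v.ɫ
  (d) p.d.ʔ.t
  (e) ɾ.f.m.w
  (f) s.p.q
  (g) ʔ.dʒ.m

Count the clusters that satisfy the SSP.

3

(a) ʀ.s.x.r: profile 6-3-3-6 — violates.
(b) f.r.p: profile 3-6-1 — violates.
(c) ʃ.v.ɫ: profile 3-3-5 — obeys.
(d) p.d.ʔ.t: profile 1-1-1-1 — obeys.
(e) ɾ.f.m.w: profile 6-3-4-7 — violates.
(f) s.p.q: profile 3-1-1 — violates.
(g) ʔ.dʒ.m: profile 1-2-4 — obeys.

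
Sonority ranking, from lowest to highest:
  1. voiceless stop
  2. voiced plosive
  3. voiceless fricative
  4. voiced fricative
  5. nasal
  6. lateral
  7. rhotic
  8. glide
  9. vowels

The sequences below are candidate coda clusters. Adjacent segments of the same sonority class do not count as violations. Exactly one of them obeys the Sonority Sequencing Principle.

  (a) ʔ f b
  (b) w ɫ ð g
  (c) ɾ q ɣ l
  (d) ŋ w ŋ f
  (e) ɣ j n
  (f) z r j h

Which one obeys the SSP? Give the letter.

(a) ʔ f b: profile 1-3-2 — violates.
(b) w ɫ ð g: profile 8-6-4-2 — obeys.
(c) ɾ q ɣ l: profile 7-1-4-6 — violates.
(d) ŋ w ŋ f: profile 5-8-5-3 — violates.
(e) ɣ j n: profile 4-8-5 — violates.
(f) z r j h: profile 4-7-8-3 — violates.

b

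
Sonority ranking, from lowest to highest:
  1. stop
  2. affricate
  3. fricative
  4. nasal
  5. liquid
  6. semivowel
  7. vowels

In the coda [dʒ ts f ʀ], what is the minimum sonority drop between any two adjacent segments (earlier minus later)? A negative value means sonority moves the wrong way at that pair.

/dʒ/ — affricate, sonority 2.
/ts/ — affricate, sonority 2.
/f/ — fricative, sonority 3.
/ʀ/ — liquid, sonority 5.
/dʒ/→/ts/: change +0.
/ts/→/f/: change -1.
/f/→/ʀ/: change -2.
Minimum = -2.

-2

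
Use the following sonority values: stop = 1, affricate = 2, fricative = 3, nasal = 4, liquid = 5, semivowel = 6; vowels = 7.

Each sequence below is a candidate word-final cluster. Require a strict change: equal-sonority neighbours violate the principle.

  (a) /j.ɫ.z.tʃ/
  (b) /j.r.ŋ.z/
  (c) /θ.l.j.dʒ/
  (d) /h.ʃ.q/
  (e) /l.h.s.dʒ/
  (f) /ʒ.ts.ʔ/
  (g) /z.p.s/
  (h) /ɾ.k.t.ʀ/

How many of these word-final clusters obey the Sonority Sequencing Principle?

(a) 6-5-3-2 → obeys
(b) 6-5-4-3 → obeys
(c) 3-5-6-2 → violates
(d) 3-3-1 → violates
(e) 5-3-3-2 → violates
(f) 3-2-1 → obeys
(g) 3-1-3 → violates
(h) 5-1-1-5 → violates

3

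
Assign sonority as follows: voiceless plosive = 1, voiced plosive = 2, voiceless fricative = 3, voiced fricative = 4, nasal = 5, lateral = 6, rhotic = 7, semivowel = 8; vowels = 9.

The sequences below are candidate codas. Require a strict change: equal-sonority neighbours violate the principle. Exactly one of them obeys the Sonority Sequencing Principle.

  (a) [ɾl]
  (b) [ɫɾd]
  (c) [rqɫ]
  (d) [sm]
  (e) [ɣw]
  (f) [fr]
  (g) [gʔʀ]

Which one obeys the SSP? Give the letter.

(a) [ɾl]: profile 7-6 — obeys.
(b) [ɫɾd]: profile 6-7-2 — violates.
(c) [rqɫ]: profile 7-1-6 — violates.
(d) [sm]: profile 3-5 — violates.
(e) [ɣw]: profile 4-8 — violates.
(f) [fr]: profile 3-7 — violates.
(g) [gʔʀ]: profile 2-1-7 — violates.

a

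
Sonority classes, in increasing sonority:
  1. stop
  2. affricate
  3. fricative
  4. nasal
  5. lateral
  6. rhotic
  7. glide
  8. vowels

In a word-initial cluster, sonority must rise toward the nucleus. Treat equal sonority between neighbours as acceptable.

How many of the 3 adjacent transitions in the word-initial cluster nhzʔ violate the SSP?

2

/n/ — nasal, sonority 4.
/h/ — fricative, sonority 3.
/z/ — fricative, sonority 3.
/ʔ/ — stop, sonority 1.
/n/→/h/: 4→3 (does not rise) — violation.
/h/→/z/: 3→3 (plateau, allowed) — ok.
/z/→/ʔ/: 3→1 (does not rise) — violation.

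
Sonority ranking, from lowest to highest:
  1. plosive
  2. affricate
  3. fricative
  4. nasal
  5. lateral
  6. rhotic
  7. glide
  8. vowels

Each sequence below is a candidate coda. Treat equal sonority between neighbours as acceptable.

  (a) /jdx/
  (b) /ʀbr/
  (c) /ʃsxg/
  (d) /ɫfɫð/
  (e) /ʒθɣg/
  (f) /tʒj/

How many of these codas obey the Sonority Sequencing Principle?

2

(a) /jdx/: profile 7-1-3 — violates.
(b) /ʀbr/: profile 6-1-6 — violates.
(c) /ʃsxg/: profile 3-3-3-1 — obeys.
(d) /ɫfɫð/: profile 5-3-5-3 — violates.
(e) /ʒθɣg/: profile 3-3-3-1 — obeys.
(f) /tʒj/: profile 1-3-7 — violates.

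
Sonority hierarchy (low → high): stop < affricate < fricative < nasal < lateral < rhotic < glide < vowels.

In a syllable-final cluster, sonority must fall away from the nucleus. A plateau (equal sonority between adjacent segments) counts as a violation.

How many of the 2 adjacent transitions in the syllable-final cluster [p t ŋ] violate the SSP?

/p/ — stop, sonority 1.
/t/ — stop, sonority 1.
/ŋ/ — nasal, sonority 4.
/p/→/t/: 1→1 (plateau) — violation.
/t/→/ŋ/: 1→4 (does not fall) — violation.

2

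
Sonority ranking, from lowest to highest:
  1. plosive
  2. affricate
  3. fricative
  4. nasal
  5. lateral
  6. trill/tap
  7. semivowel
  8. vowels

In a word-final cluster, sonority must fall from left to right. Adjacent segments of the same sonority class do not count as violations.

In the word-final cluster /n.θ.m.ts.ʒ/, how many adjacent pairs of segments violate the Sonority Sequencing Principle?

2

/n/: nasal = 4.
/θ/: fricative = 3.
/m/: nasal = 4.
/ts/: affricate = 2.
/ʒ/: fricative = 3.
/n/→/θ/: 4→3 (falls) — ok.
/θ/→/m/: 3→4 (does not fall) — violation.
/m/→/ts/: 4→2 (falls) — ok.
/ts/→/ʒ/: 2→3 (does not fall) — violation.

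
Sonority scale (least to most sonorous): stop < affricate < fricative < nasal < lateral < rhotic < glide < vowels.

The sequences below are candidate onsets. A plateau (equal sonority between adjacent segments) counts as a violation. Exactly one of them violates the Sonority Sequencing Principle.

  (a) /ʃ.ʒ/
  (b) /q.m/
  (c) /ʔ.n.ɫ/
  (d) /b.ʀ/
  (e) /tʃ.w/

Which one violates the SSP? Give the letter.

a

(a) sonority 3-3: ill-formed.
(b) sonority 1-4: well-formed.
(c) sonority 1-4-5: well-formed.
(d) sonority 1-6: well-formed.
(e) sonority 2-7: well-formed.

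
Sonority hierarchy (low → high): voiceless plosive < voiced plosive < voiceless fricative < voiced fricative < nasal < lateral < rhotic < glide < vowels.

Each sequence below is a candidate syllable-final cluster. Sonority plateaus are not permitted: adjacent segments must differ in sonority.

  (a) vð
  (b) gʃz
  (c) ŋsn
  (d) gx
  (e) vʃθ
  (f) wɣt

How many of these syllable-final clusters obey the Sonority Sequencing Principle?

1

(a) sonority 4-4: ill-formed.
(b) sonority 2-3-4: ill-formed.
(c) sonority 5-3-5: ill-formed.
(d) sonority 2-3: ill-formed.
(e) sonority 4-3-3: ill-formed.
(f) sonority 8-4-1: well-formed.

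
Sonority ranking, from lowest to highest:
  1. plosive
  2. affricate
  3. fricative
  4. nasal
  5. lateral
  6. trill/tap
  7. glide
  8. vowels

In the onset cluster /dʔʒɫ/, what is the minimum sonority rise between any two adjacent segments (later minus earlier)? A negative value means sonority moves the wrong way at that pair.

/d/ is a plosive (sonority 1).
/ʔ/ is a plosive (sonority 1).
/ʒ/ is a fricative (sonority 3).
/ɫ/ is a lateral (sonority 5).
/d/→/ʔ/: change +0.
/ʔ/→/ʒ/: change +2.
/ʒ/→/ɫ/: change +2.
Minimum = 0.

0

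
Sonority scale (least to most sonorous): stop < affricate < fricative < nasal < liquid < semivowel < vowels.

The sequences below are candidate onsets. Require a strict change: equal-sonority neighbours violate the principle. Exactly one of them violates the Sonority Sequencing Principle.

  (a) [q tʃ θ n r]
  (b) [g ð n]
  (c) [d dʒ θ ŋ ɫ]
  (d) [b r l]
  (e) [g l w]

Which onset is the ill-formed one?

d

(a) 1-2-3-4-5 → obeys
(b) 1-3-4 → obeys
(c) 1-2-3-4-5 → obeys
(d) 1-5-5 → violates
(e) 1-5-6 → obeys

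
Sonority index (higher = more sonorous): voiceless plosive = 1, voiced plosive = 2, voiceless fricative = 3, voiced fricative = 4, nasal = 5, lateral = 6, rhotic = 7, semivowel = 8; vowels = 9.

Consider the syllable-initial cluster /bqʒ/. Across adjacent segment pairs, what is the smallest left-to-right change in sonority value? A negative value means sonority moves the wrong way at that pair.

/b/ is a voiced plosive (sonority 2).
/q/ is a voiceless plosive (sonority 1).
/ʒ/ is a voiced fricative (sonority 4).
/b/→/q/: change -1.
/q/→/ʒ/: change +3.
Minimum = -1.

-1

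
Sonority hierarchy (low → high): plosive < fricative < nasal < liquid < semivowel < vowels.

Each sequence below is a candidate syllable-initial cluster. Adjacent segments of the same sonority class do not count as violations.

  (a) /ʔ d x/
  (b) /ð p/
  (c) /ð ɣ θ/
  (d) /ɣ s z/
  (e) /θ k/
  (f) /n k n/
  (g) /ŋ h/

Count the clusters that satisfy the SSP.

3

(a) /ʔ d x/: profile 1-1-2 — obeys.
(b) /ð p/: profile 2-1 — violates.
(c) /ð ɣ θ/: profile 2-2-2 — obeys.
(d) /ɣ s z/: profile 2-2-2 — obeys.
(e) /θ k/: profile 2-1 — violates.
(f) /n k n/: profile 3-1-3 — violates.
(g) /ŋ h/: profile 3-2 — violates.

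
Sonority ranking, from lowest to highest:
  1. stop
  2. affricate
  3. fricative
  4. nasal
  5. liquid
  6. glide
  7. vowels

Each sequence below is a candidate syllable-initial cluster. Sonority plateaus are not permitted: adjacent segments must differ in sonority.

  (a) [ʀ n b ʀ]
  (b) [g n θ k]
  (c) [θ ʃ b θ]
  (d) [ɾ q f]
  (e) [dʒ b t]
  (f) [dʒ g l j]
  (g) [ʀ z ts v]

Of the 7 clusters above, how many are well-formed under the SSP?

(a) 5-4-1-5 → violates
(b) 1-4-3-1 → violates
(c) 3-3-1-3 → violates
(d) 5-1-3 → violates
(e) 2-1-1 → violates
(f) 2-1-5-6 → violates
(g) 5-3-2-3 → violates

0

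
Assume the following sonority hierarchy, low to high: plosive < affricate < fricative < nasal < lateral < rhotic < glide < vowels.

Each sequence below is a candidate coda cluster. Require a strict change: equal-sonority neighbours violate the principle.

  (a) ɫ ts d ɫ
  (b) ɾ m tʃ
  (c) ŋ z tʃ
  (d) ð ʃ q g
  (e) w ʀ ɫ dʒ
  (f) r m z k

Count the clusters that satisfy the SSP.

4

(a) ɫ ts d ɫ: profile 5-2-1-5 — violates.
(b) ɾ m tʃ: profile 6-4-2 — obeys.
(c) ŋ z tʃ: profile 4-3-2 — obeys.
(d) ð ʃ q g: profile 3-3-1-1 — violates.
(e) w ʀ ɫ dʒ: profile 7-6-5-2 — obeys.
(f) r m z k: profile 6-4-3-1 — obeys.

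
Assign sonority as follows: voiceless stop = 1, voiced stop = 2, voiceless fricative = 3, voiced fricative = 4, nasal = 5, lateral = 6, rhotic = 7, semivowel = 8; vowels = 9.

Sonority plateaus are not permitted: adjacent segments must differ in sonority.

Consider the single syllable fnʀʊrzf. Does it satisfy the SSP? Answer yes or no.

yes

Onset: /f/ is a voiceless fricative (sonority 3), /n/ is a nasal (sonority 5), /ʀ/ is a rhotic (sonority 7); then the nucleus /ʊ/ (sonority 9).
Onset profile 3-5-7-9 — rises to the nucleus.
Coda: /r/ is a rhotic (sonority 7), /z/ is a voiced fricative (sonority 4), /f/ is a voiceless fricative (sonority 3).
Coda profile 9-7-4-3 — falls from the nucleus.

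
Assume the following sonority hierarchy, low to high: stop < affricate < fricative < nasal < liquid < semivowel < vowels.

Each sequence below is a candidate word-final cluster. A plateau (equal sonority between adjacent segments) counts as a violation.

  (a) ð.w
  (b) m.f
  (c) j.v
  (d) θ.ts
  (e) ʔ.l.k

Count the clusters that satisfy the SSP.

3

(a) ð.w: profile 3-6 — violates.
(b) m.f: profile 4-3 — obeys.
(c) j.v: profile 6-3 — obeys.
(d) θ.ts: profile 3-2 — obeys.
(e) ʔ.l.k: profile 1-5-1 — violates.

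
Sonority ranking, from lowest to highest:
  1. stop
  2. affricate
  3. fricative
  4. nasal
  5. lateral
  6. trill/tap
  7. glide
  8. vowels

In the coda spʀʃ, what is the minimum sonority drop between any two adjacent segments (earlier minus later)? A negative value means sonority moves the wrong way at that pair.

/s/ — fricative, sonority 3.
/p/ — stop, sonority 1.
/ʀ/ — trill/tap, sonority 6.
/ʃ/ — fricative, sonority 3.
/s/→/p/: change +2.
/p/→/ʀ/: change -5.
/ʀ/→/ʃ/: change +3.
Minimum = -5.

-5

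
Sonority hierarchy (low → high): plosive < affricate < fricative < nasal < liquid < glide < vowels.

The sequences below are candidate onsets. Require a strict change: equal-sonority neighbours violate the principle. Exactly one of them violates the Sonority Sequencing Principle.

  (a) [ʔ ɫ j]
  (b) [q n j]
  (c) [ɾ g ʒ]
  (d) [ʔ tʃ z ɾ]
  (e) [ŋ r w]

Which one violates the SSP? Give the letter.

(a) 1-5-6 → obeys
(b) 1-4-6 → obeys
(c) 5-1-3 → violates
(d) 1-2-3-5 → obeys
(e) 4-5-6 → obeys

c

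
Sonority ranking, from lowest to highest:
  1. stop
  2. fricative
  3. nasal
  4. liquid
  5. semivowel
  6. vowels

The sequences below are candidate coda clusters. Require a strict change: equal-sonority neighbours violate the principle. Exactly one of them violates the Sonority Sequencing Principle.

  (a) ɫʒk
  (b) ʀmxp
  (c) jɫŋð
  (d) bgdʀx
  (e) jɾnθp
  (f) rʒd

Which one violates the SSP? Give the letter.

d

(a) ɫʒk: profile 4-2-1 — obeys.
(b) ʀmxp: profile 4-3-2-1 — obeys.
(c) jɫŋð: profile 5-4-3-2 — obeys.
(d) bgdʀx: profile 1-1-1-4-2 — violates.
(e) jɾnθp: profile 5-4-3-2-1 — obeys.
(f) rʒd: profile 4-2-1 — obeys.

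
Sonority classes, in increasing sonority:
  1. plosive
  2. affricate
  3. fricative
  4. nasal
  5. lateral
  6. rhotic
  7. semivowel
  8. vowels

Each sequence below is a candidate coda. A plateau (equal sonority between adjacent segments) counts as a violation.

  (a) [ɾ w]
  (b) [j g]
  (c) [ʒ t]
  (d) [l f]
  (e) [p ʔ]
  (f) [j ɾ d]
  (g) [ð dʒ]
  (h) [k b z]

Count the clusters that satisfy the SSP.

(a) 6-7 → violates
(b) 7-1 → obeys
(c) 3-1 → obeys
(d) 5-3 → obeys
(e) 1-1 → violates
(f) 7-6-1 → obeys
(g) 3-2 → obeys
(h) 1-1-3 → violates

5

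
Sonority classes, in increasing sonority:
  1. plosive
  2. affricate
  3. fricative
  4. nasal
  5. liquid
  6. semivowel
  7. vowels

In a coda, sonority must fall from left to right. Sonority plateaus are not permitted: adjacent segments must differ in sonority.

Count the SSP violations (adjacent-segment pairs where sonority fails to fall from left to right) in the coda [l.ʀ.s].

1

/l/ — liquid, sonority 5.
/ʀ/ — liquid, sonority 5.
/s/ — fricative, sonority 3.
/l/→/ʀ/: 5→5 (plateau) — violation.
/ʀ/→/s/: 5→3 (falls) — ok.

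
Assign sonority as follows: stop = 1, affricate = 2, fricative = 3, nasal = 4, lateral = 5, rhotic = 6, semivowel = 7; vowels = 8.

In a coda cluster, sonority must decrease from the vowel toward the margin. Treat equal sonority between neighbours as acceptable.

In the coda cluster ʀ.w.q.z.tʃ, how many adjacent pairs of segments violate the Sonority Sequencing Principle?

2

/ʀ/: rhotic = 6.
/w/: semivowel = 7.
/q/: stop = 1.
/z/: fricative = 3.
/tʃ/: affricate = 2.
/ʀ/→/w/: 6→7 (does not fall) — violation.
/w/→/q/: 7→1 (falls) — ok.
/q/→/z/: 1→3 (does not fall) — violation.
/z/→/tʃ/: 3→2 (falls) — ok.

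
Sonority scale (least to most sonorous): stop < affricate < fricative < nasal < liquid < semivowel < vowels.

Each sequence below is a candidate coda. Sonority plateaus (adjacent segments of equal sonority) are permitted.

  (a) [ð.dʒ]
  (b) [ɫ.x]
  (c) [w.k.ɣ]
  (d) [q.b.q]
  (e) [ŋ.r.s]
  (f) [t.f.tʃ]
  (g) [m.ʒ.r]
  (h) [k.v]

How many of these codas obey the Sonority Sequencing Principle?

3

(a) sonority 3-2: well-formed.
(b) sonority 5-3: well-formed.
(c) sonority 6-1-3: ill-formed.
(d) sonority 1-1-1: well-formed.
(e) sonority 4-5-3: ill-formed.
(f) sonority 1-3-2: ill-formed.
(g) sonority 4-3-5: ill-formed.
(h) sonority 1-3: ill-formed.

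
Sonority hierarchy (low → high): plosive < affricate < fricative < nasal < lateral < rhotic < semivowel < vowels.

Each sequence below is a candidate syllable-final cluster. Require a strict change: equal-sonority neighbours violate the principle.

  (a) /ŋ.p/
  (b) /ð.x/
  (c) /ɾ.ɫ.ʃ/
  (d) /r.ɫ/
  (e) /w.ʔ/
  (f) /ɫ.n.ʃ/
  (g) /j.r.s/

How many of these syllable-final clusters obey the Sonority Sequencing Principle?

6

(a) /ŋ.p/: profile 4-1 — obeys.
(b) /ð.x/: profile 3-3 — violates.
(c) /ɾ.ɫ.ʃ/: profile 6-5-3 — obeys.
(d) /r.ɫ/: profile 6-5 — obeys.
(e) /w.ʔ/: profile 7-1 — obeys.
(f) /ɫ.n.ʃ/: profile 5-4-3 — obeys.
(g) /j.r.s/: profile 7-6-3 — obeys.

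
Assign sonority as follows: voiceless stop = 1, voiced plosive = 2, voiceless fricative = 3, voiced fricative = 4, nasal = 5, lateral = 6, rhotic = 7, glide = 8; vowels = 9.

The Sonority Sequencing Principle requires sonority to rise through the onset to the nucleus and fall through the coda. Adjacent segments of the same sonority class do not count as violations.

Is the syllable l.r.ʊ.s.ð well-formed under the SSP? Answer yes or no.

Onset: /l/ is a lateral (sonority 6), /r/ is a rhotic (sonority 7); then the nucleus /ʊ/ (sonority 9).
Onset profile 6-7-9 — rises to the nucleus.
Coda: /s/ is a voiceless fricative (sonority 3), /ð/ is a voiced fricative (sonority 4).
Coda profile 9-3-4 — does not fall throughout.

no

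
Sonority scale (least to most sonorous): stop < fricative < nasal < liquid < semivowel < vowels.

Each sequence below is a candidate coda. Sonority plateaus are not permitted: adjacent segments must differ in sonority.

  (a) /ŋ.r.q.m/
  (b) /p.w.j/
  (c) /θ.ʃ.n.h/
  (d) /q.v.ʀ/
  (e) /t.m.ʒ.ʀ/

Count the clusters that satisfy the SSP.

(a) /ŋ.r.q.m/: profile 3-4-1-3 — violates.
(b) /p.w.j/: profile 1-5-5 — violates.
(c) /θ.ʃ.n.h/: profile 2-2-3-2 — violates.
(d) /q.v.ʀ/: profile 1-2-4 — violates.
(e) /t.m.ʒ.ʀ/: profile 1-3-2-4 — violates.

0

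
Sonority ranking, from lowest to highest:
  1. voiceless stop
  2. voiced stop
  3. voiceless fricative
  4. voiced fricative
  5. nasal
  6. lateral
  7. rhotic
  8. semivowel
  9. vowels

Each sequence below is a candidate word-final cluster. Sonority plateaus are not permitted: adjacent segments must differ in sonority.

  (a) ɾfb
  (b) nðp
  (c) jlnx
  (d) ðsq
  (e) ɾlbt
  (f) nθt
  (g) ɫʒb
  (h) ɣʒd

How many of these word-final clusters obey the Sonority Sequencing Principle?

(a) sonority 7-3-2: well-formed.
(b) sonority 5-4-1: well-formed.
(c) sonority 8-6-5-3: well-formed.
(d) sonority 4-3-1: well-formed.
(e) sonority 7-6-2-1: well-formed.
(f) sonority 5-3-1: well-formed.
(g) sonority 6-4-2: well-formed.
(h) sonority 4-4-2: ill-formed.

7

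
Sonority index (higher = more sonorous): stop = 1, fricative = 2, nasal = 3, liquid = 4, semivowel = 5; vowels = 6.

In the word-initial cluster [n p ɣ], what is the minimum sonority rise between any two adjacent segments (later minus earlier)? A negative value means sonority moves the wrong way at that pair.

/n/ — nasal, sonority 3.
/p/ — stop, sonority 1.
/ɣ/ — fricative, sonority 2.
/n/→/p/: change -2.
/p/→/ɣ/: change +1.
Minimum = -2.

-2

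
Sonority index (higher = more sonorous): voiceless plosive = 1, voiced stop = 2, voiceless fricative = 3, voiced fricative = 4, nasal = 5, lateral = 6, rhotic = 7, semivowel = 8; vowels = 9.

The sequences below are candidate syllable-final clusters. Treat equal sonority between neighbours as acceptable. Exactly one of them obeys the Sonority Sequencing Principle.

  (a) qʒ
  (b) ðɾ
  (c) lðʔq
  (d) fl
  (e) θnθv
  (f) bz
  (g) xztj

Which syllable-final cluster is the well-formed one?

c

(a) qʒ: profile 1-4 — violates.
(b) ðɾ: profile 4-7 — violates.
(c) lðʔq: profile 6-4-1-1 — obeys.
(d) fl: profile 3-6 — violates.
(e) θnθv: profile 3-5-3-4 — violates.
(f) bz: profile 2-4 — violates.
(g) xztj: profile 3-4-1-8 — violates.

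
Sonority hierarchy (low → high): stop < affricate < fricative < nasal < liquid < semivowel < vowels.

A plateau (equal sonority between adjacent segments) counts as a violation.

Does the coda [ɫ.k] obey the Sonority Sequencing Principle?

/ɫ/: liquid = 5.
/k/: stop = 1.
The profile 5-1 strictly falls, so the coda satisfies the SSP.

yes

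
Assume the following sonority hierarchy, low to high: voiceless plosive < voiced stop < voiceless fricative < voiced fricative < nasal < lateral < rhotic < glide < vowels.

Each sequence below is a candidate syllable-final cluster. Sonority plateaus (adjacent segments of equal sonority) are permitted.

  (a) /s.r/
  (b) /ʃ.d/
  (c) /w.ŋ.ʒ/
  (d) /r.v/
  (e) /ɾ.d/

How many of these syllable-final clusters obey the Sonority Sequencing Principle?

(a) /s.r/: profile 3-7 — violates.
(b) /ʃ.d/: profile 3-2 — obeys.
(c) /w.ŋ.ʒ/: profile 8-5-4 — obeys.
(d) /r.v/: profile 7-4 — obeys.
(e) /ɾ.d/: profile 7-2 — obeys.

4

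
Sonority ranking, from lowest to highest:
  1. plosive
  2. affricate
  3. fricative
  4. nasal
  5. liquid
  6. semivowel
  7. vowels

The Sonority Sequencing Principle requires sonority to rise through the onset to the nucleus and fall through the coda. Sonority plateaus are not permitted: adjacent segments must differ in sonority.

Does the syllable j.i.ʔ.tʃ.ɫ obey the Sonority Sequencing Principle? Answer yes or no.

no

Onset: /j/ is a semivowel (sonority 6); then the nucleus /i/ (sonority 7).
Onset profile 6-7 — rises to the nucleus.
Coda: /ʔ/ is a plosive (sonority 1), /tʃ/ is an affricate (sonority 2), /ɫ/ is a liquid (sonority 5).
Coda profile 7-1-2-5 — does not strictly fall throughout.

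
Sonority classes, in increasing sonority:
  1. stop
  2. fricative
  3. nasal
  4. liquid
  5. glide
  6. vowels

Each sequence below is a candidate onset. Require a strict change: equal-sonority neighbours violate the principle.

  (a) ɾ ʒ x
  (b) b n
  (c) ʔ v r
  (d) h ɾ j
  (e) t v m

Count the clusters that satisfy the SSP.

4

(a) ɾ ʒ x: profile 4-2-2 — violates.
(b) b n: profile 1-3 — obeys.
(c) ʔ v r: profile 1-2-4 — obeys.
(d) h ɾ j: profile 2-4-5 — obeys.
(e) t v m: profile 1-2-3 — obeys.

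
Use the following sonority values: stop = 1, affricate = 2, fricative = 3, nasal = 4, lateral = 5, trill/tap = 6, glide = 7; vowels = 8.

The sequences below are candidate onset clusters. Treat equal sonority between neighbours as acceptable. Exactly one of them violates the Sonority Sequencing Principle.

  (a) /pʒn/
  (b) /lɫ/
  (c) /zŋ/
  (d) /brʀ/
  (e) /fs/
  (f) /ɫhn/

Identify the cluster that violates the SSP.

f

(a) /pʒn/: profile 1-3-4 — obeys.
(b) /lɫ/: profile 5-5 — obeys.
(c) /zŋ/: profile 3-4 — obeys.
(d) /brʀ/: profile 1-6-6 — obeys.
(e) /fs/: profile 3-3 — obeys.
(f) /ɫhn/: profile 5-3-4 — violates.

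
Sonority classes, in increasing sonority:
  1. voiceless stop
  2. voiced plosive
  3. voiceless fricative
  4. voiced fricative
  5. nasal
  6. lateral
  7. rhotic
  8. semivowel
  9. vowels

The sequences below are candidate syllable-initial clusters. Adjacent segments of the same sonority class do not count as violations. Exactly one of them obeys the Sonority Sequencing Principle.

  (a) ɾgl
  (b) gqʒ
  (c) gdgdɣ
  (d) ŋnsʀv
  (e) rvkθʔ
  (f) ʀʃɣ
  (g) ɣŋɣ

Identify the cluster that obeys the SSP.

(a) sonority 7-2-6: ill-formed.
(b) sonority 2-1-4: ill-formed.
(c) sonority 2-2-2-2-4: well-formed.
(d) sonority 5-5-3-7-4: ill-formed.
(e) sonority 7-4-1-3-1: ill-formed.
(f) sonority 7-3-4: ill-formed.
(g) sonority 4-5-4: ill-formed.

c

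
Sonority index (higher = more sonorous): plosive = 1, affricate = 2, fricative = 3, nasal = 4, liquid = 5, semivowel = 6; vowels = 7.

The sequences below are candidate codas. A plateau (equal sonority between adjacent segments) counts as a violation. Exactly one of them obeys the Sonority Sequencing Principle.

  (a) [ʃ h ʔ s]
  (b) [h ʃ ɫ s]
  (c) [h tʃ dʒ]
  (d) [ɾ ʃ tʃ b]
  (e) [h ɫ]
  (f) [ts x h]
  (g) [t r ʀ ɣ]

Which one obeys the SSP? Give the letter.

(a) [ʃ h ʔ s]: profile 3-3-1-3 — violates.
(b) [h ʃ ɫ s]: profile 3-3-5-3 — violates.
(c) [h tʃ dʒ]: profile 3-2-2 — violates.
(d) [ɾ ʃ tʃ b]: profile 5-3-2-1 — obeys.
(e) [h ɫ]: profile 3-5 — violates.
(f) [ts x h]: profile 2-3-3 — violates.
(g) [t r ʀ ɣ]: profile 1-5-5-3 — violates.

d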